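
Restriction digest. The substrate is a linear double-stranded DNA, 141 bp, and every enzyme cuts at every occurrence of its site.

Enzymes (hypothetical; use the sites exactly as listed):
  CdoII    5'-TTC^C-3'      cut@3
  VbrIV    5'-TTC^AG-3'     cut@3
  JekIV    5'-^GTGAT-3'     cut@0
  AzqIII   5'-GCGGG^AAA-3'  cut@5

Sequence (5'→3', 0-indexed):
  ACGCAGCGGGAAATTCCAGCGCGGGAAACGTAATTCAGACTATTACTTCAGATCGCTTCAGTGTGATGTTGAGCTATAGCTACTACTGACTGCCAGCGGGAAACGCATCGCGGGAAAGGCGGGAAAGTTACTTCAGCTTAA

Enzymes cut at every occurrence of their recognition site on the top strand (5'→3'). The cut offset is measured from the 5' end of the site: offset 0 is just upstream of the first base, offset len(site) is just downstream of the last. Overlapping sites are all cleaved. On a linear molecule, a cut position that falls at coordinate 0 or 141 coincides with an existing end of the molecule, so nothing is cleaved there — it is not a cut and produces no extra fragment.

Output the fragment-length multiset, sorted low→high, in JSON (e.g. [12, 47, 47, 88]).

Scan for sites:
  CdoII (TTCC, off=3): starts [13] → cuts [16]
  VbrIV (TTCAG, off=3): starts [33, 46, 56, 131] → cuts [36, 49, 59, 134]
  JekIV (GTGAT, off=0): starts [62] → cuts [62]
  AzqIII (GCGGGAAA, off=5): starts [5, 20, 95, 109, 118] → cuts [10, 25, 100, 114, 123]

All cut coordinates (distinct, sorted): [10, 16, 25, 36, 49, 59, 62, 100, 114, 123, 134]

Fragment lengths:
  [0,10): 10 bp
  [10,16): 6 bp
  [16,25): 9 bp
  [25,36): 11 bp
  [36,49): 13 bp
  [49,59): 10 bp
  [59,62): 3 bp
  [62,100): 38 bp
  [100,114): 14 bp
  [114,123): 9 bp
  [123,134): 11 bp
  [134,141): 7 bp

[3,6,7,9,9,10,10,11,11,13,14,38]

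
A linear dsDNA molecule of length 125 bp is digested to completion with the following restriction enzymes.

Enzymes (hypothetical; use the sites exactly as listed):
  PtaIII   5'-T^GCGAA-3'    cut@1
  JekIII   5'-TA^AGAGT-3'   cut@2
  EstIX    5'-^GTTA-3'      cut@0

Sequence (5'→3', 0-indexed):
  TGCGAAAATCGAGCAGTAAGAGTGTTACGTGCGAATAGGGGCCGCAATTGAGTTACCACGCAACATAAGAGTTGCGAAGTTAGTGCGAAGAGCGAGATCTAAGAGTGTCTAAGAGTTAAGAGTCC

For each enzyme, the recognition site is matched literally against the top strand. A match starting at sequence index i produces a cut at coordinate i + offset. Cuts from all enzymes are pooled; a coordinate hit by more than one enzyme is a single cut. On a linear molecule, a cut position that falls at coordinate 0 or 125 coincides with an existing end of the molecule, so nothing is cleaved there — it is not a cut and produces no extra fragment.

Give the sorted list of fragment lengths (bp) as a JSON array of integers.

[1,3,4,5,5,6,6,7,7,10,16,17,17,21]

Scan for sites:
  PtaIII (TGCGAA, off=1): starts [0, 29, 72, 83] → cuts [1, 30, 73, 84]
  JekIII (TAAGAGT, off=2): starts [16, 65, 99, 109, 116] → cuts [18, 67, 101, 111, 118]
  EstIX (GTTA, off=0): starts [23, 51, 78, 114] → cuts [23, 51, 78, 114]

All cut coordinates (distinct, sorted): [1, 18, 23, 30, 51, 67, 73, 78, 84, 101, 111, 114, 118]

Fragments:
  [0,1): 1 bp
  [1,18): 17 bp
  [18,23): 5 bp
  [23,30): 7 bp
  [30,51): 21 bp
  [51,67): 16 bp
  [67,73): 6 bp
  [73,78): 5 bp
  [78,84): 6 bp
  [84,101): 17 bp
  [101,111): 10 bp
  [111,114): 3 bp
  [114,118): 4 bp
  [118,125): 7 bp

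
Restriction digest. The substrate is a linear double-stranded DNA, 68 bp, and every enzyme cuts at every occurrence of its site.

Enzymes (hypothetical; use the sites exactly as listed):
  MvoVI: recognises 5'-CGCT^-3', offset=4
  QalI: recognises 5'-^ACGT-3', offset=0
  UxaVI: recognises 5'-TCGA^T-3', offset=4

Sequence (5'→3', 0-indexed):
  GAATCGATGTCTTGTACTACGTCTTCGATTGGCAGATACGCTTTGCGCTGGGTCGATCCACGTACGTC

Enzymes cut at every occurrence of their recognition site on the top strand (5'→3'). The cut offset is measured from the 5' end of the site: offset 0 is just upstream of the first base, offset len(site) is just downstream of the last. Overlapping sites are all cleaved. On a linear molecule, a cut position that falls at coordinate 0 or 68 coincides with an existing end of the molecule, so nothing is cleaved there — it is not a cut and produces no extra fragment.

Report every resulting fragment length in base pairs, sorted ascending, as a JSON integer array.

Site scan:
  MvoVI (CGCT, off=4): starts [38, 45] → cuts [42, 49]
  QalI (ACGT, off=0): starts [18, 59, 63] → cuts [18, 59, 63]
  UxaVI (TCGAT, off=4): starts [3, 24, 52] → cuts [7, 28, 56]

Pooled cuts: [7, 18, 28, 42, 49, 56, 59, 63]

Fragment lengths:
  [0,7): 7 bp
  [7,18): 11 bp
  [18,28): 10 bp
  [28,42): 14 bp
  [42,49): 7 bp
  [49,56): 7 bp
  [56,59): 3 bp
  [59,63): 4 bp
  [63,68): 5 bp

[3,4,5,7,7,7,10,11,14]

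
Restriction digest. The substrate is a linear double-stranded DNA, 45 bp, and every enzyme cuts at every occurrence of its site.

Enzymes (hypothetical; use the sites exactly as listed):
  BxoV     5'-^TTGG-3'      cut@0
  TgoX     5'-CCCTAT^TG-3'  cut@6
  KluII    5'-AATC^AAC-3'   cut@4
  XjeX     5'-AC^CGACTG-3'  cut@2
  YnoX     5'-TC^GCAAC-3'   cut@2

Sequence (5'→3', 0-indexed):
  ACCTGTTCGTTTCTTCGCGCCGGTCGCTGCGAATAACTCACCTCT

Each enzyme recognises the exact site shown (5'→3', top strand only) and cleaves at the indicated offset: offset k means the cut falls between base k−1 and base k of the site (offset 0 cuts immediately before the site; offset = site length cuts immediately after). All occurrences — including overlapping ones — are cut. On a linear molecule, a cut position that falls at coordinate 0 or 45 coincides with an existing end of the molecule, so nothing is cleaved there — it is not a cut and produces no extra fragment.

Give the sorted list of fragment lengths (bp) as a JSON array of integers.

[45]

Scan for sites:
  BxoV (TTGG, off=0): no sites
  TgoX (CCCTATTG, off=6): no sites
  KluII (AATCAAC, off=4): no sites
  XjeX (ACCGACTG, off=2): no sites
  YnoX (TCGCAAC, off=2): no sites

Pooled cuts: ∅

Fragments:
  no cuts → one linear fragment of 45 bp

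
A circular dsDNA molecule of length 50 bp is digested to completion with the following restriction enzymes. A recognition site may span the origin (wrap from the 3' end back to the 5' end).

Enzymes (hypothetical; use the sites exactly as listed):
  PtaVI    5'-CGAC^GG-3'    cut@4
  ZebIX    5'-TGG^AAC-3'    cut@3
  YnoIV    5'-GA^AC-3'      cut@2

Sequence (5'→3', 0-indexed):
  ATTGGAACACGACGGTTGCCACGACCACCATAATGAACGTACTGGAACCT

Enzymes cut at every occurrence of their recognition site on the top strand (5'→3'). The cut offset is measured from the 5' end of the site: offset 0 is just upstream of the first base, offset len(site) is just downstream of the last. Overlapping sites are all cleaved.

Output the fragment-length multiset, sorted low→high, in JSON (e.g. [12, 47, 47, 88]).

Scan for sites:
  PtaVI (CGACGG, off=4): starts [9] → cuts [13]
  ZebIX (TGGAAC, off=3): starts [2, 42] → cuts [5, 45]
  YnoIV (GAAC, off=2): starts [4, 34, 44] → cuts [6, 36, 46]

All cut coordinates (distinct, sorted): [5, 6, 13, 36, 45, 46]

Fragment lengths:
  5→6: 1 bp
  6→13: 7 bp
  13→36: 23 bp
  36→45: 9 bp
  45→46: 1 bp
  46→5 (wrap): 50-46+5 = 9 bp

[1,1,7,9,9,23]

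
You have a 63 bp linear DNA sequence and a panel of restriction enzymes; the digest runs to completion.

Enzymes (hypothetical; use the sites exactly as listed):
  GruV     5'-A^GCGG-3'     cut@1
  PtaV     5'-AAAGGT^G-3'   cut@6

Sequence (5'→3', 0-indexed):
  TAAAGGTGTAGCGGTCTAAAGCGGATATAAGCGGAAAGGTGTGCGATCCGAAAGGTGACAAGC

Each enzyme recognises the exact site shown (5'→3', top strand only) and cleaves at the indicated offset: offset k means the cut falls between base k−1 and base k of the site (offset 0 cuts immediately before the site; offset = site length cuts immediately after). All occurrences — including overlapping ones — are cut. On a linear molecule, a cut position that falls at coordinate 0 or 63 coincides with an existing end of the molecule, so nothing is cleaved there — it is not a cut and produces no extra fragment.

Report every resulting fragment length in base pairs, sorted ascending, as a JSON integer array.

[3,7,7,10,10,10,16]

Scan for sites:
  GruV AGCGG/1: at [9, 19, 29] ⇒ [10, 20, 30]
  PtaV AAAGGTG/6: at [1, 34, 50] ⇒ [7, 40, 56]

Pooled cuts: [7, 10, 20, 30, 40, 56]

Fragments:
  [0,7): 7 bp
  [7,10): 3 bp
  [10,20): 10 bp
  [20,30): 10 bp
  [30,40): 10 bp
  [40,56): 16 bp
  [56,63): 7 bp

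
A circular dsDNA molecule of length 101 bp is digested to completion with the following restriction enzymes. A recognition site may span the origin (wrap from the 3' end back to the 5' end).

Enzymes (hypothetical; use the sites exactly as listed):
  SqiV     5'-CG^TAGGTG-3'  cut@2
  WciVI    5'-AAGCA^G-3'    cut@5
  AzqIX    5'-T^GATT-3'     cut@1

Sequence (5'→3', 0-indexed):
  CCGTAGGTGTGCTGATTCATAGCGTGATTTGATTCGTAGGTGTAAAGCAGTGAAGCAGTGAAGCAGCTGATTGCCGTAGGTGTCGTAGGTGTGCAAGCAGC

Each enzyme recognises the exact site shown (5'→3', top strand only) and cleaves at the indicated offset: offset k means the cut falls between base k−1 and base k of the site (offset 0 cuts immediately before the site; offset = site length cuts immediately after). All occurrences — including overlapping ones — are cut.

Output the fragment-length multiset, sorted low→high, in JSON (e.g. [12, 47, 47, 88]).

[3,5,5,6,8,8,8,9,10,12,13,14]

Per-enzyme occurrences:
  SqiV (CGTAGGTG, off=2): starts [1, 34, 74, 83] → cuts [3, 36, 76, 85]
  WciVI (AAGCAG, off=5): starts [44, 52, 60, 94] → cuts [49, 57, 65, 99]
  AzqIX (TGATT, off=1): starts [12, 24, 29, 67] → cuts [13, 25, 30, 68]

Pooled cuts: [3, 13, 25, 30, 36, 49, 57, 65, 68, 76, 85, 99]

Fragment lengths:
  3→13: 10 bp
  13→25: 12 bp
  25→30: 5 bp
  30→36: 6 bp
  36→49: 13 bp
  49→57: 8 bp
  57→65: 8 bp
  65→68: 3 bp
  68→76: 8 bp
  76→85: 9 bp
  85→99: 14 bp
  99→3 (wrap): 101-99+3 = 5 bp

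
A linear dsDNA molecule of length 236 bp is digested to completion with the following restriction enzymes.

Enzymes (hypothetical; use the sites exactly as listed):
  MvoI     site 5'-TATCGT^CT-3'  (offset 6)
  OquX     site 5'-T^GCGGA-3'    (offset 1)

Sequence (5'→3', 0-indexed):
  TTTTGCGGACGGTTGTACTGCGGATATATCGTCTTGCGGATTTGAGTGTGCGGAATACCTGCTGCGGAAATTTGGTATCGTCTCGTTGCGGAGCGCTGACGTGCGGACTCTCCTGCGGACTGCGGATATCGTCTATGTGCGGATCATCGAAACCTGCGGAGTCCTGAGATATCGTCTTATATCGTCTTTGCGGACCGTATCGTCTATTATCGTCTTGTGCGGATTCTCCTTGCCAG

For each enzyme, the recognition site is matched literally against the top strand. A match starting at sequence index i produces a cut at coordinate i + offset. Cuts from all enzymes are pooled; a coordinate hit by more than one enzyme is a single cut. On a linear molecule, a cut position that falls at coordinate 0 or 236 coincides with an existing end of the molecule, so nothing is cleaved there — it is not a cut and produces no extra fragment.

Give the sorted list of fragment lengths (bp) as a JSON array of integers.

[3,4,4,5,6,6,7,10,10,11,12,13,14,14,14,15,15,17,18,18,20]

Per-enzyme occurrences:
  MvoI (TATCGTCT, off=6): starts [26, 75, 126, 169, 179, 197, 207] → cuts [32, 81, 132, 175, 185, 203, 213]
  OquX (TGCGGA, off=1): starts [3, 18, 34, 48, 62, 86, 101, 113, 120, 137, 154, 188, 217] → cuts [4, 19, 35, 49, 63, 87, 102, 114, 121, 138, 155, 189, 218]

All cut coordinates (distinct, sorted): [4, 19, 32, 35, 49, 63, 81, 87, 102, 114, 121, 132, 138, 155, 175, 185, 189, 203, 213, 218]

Fragments:
  [0,4): 4 bp
  [4,19): 15 bp
  [19,32): 13 bp
  [32,35): 3 bp
  [35,49): 14 bp
  [49,63): 14 bp
  [63,81): 18 bp
  [81,87): 6 bp
  [87,102): 15 bp
  [102,114): 12 bp
  [114,121): 7 bp
  [121,132): 11 bp
  [132,138): 6 bp
  [138,155): 17 bp
  [155,175): 20 bp
  [175,185): 10 bp
  [185,189): 4 bp
  [189,203): 14 bp
  [203,213): 10 bp
  [213,218): 5 bp
  [218,236): 18 bp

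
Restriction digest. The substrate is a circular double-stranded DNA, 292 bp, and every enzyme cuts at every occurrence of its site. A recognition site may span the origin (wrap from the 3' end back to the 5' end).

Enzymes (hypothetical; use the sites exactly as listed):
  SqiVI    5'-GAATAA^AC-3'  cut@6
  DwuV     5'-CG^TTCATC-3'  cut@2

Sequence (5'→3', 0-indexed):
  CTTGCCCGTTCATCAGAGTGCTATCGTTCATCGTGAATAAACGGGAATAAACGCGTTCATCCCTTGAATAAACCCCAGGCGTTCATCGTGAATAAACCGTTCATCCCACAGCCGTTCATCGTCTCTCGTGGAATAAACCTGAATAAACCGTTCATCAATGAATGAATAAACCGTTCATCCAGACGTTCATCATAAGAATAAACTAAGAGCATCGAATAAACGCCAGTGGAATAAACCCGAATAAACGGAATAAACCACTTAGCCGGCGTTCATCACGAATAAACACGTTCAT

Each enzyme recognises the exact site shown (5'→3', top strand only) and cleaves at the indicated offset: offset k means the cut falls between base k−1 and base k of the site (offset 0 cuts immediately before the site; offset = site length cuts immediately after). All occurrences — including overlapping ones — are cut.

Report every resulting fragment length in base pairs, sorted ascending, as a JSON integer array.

Site scan:
  SqiVI GAATAAAC/6: at [34, 44, 65, 89, 130, 140, 163, 195, 213, 228, 238, 247, 276] ⇒ [40, 50, 71, 95, 136, 146, 169, 201, 219, 234, 244, 253, 282]
  DwuV CGTTCATC/2: at [6, 24, 53, 79, 97, 112, 148, 171, 183, 266, 285] ⇒ [8, 26, 55, 81, 99, 114, 150, 173, 185, 268, 287]

Pooled cuts: [8, 26, 40, 50, 55, 71, 81, 95, 99, 114, 136, 146, 150, 169, 173, 185, 201, 219, 234, 244, 253, 268, 282, 287]

Fragment lengths:
  8→26: 18 bp
  26→40: 14 bp
  40→50: 10 bp
  50→55: 5 bp
  55→71: 16 bp
  71→81: 10 bp
  81→95: 14 bp
  95→99: 4 bp
  99→114: 15 bp
  114→136: 22 bp
  136→146: 10 bp
  146→150: 4 bp
  150→169: 19 bp
  169→173: 4 bp
  173→185: 12 bp
  185→201: 16 bp
  201→219: 18 bp
  219→234: 15 bp
  234→244: 10 bp
  244→253: 9 bp
  253→268: 15 bp
  268→282: 14 bp
  282→287: 5 bp
  287→8 (wrap): 292-287+8 = 13 bp

[4,4,4,5,5,9,10,10,10,10,12,13,14,14,14,15,15,15,16,16,18,18,19,22]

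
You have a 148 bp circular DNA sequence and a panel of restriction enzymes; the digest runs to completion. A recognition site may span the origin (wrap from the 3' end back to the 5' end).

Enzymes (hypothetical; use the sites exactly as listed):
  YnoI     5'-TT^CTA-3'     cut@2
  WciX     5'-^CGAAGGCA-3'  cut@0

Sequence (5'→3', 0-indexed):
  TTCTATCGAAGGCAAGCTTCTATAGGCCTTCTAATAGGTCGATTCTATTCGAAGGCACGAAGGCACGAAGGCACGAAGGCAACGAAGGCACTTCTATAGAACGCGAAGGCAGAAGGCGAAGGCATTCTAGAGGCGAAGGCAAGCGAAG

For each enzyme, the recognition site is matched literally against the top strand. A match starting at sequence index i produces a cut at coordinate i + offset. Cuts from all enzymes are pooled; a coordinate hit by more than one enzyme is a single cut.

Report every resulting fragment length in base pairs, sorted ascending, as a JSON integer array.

Per-enzyme occurrences:
  YnoI TTCTA/2: at [0, 17, 28, 42, 91, 124] ⇒ [2, 19, 30, 44, 93, 126]
  WciX CGAAGGCA/0: at [6, 49, 57, 65, 73, 82, 103, 116, 133] ⇒ [6, 49, 57, 65, 73, 82, 103, 116, 133]

Pooled cuts: [2, 6, 19, 30, 44, 49, 57, 65, 73, 82, 93, 103, 116, 126, 133]

Fragments:
  2→6: 4 bp
  6→19: 13 bp
  19→30: 11 bp
  30→44: 14 bp
  44→49: 5 bp
  49→57: 8 bp
  57→65: 8 bp
  65→73: 8 bp
  73→82: 9 bp
  82→93: 11 bp
  93→103: 10 bp
  103→116: 13 bp
  116→126: 10 bp
  126→133: 7 bp
  133→2 (wrap): 148-133+2 = 17 bp

[4,5,7,8,8,8,9,10,10,11,11,13,13,14,17]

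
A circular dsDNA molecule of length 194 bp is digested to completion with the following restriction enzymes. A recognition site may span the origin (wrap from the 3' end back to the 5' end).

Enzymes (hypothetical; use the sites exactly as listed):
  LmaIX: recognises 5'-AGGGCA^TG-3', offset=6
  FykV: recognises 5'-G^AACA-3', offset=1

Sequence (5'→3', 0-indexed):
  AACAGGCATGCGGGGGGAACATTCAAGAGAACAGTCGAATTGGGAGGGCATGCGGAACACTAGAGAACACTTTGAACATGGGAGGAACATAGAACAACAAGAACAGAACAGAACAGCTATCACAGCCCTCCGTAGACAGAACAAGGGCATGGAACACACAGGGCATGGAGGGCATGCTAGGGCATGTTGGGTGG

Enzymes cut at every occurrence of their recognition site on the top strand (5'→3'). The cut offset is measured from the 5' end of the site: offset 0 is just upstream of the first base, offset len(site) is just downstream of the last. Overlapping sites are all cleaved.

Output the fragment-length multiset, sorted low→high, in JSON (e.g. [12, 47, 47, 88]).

Per-enzyme occurrences:
  LmaIX (AGGGCATG, off=6): starts [44, 143, 159, 168, 178] → cuts [50, 149, 165, 174, 184]
  FykV (GAACA, off=1): starts [16, 28, 54, 64, 73, 84, 91, 100, 105, 110, 138, 151, 193] → cuts [0, 17, 29, 55, 65, 74, 85, 92, 101, 106, 111, 139, 152]

All cut coordinates (distinct, sorted): [0, 17, 29, 50, 55, 65, 74, 85, 92, 101, 106, 111, 139, 149, 152, 165, 174, 184]

Fragments:
  0→17: 17 bp
  17→29: 12 bp
  29→50: 21 bp
  50→55: 5 bp
  55→65: 10 bp
  65→74: 9 bp
  74→85: 11 bp
  85→92: 7 bp
  92→101: 9 bp
  101→106: 5 bp
  106→111: 5 bp
  111→139: 28 bp
  139→149: 10 bp
  149→152: 3 bp
  152→165: 13 bp
  165→174: 9 bp
  174→184: 10 bp
  184→0 (wrap): 194-184+0 = 10 bp

[3,5,5,5,7,9,9,9,10,10,10,10,11,12,13,17,21,28]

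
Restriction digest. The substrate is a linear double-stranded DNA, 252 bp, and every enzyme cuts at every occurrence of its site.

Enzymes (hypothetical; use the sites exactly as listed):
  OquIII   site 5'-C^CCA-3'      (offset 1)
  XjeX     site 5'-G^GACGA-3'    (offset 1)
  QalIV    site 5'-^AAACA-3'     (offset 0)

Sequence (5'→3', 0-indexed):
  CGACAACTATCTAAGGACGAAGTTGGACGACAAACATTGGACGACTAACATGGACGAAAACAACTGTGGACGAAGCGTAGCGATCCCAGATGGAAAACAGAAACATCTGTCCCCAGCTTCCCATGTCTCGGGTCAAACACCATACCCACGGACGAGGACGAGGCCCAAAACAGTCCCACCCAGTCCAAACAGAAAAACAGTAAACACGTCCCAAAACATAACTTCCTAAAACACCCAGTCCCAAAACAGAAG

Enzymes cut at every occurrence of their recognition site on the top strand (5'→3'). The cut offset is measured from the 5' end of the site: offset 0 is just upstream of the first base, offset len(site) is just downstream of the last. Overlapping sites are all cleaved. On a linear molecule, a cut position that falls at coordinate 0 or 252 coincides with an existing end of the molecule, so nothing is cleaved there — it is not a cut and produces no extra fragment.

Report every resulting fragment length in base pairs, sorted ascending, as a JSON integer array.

Per-enzyme occurrences:
  OquIII (CCCA, off=1): starts [84, 111, 119, 144, 163, 174, 178, 209, 233, 239] → cuts [85, 112, 120, 145, 164, 175, 179, 210, 234, 240]
  XjeX (GGACGA, off=1): starts [14, 24, 38, 51, 67, 149, 155] → cuts [15, 25, 39, 52, 68, 150, 156]
  QalIV (AAACA, off=0): starts [31, 57, 94, 100, 134, 167, 186, 194, 201, 213, 228, 243] → cuts [31, 57, 94, 100, 134, 167, 186, 194, 201, 213, 228, 243]

All cut coordinates (distinct, sorted): [15, 25, 31, 39, 52, 57, 68, 85, 94, 100, 112, 120, 134, 145, 150, 156, 164, 167, 175, 179, 186, 194, 201, 210, 213, 228, 234, 240, 243]

Fragments:
  [0,15): 15 bp
  [15,25): 10 bp
  [25,31): 6 bp
  [31,39): 8 bp
  [39,52): 13 bp
  [52,57): 5 bp
  [57,68): 11 bp
  [68,85): 17 bp
  [85,94): 9 bp
  [94,100): 6 bp
  [100,112): 12 bp
  [112,120): 8 bp
  [120,134): 14 bp
  [134,145): 11 bp
  [145,150): 5 bp
  [150,156): 6 bp
  [156,164): 8 bp
  [164,167): 3 bp
  [167,175): 8 bp
  [175,179): 4 bp
  [179,186): 7 bp
  [186,194): 8 bp
  [194,201): 7 bp
  [201,210): 9 bp
  [210,213): 3 bp
  [213,228): 15 bp
  [228,234): 6 bp
  [234,240): 6 bp
  [240,243): 3 bp
  [243,252): 9 bp

[3,3,3,4,5,5,6,6,6,6,6,7,7,8,8,8,8,8,9,9,9,10,11,11,12,13,14,15,15,17]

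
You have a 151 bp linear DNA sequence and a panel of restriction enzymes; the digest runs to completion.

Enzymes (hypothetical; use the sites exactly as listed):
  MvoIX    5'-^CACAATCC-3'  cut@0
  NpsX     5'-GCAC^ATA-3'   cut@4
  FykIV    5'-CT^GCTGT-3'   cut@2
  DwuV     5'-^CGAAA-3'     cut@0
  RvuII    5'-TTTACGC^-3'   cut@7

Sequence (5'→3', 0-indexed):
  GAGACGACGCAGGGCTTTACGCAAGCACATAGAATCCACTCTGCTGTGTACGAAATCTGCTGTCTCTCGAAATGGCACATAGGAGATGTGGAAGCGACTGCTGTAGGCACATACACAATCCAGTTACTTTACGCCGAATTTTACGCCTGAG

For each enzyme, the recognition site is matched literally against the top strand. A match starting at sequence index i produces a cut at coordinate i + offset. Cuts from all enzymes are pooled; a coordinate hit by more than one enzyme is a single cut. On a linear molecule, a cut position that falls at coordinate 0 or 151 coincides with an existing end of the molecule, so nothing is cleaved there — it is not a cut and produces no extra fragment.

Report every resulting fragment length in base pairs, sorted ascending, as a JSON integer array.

[3,5,6,8,8,9,11,11,12,14,21,21,22]

Scan for sites:
  MvoIX (CACAATCC, off=0): starts [113] → cuts [113]
  NpsX (GCACATA, off=4): starts [24, 74, 106] → cuts [28, 78, 110]
  FykIV (CTGCTGT, off=2): starts [40, 56, 97] → cuts [42, 58, 99]
  DwuV (CGAAA, off=0): starts [50, 67] → cuts [50, 67]
  RvuII (TTTACGC, off=7): starts [15, 127, 139] → cuts [22, 134, 146]

Pooled cuts: [22, 28, 42, 50, 58, 67, 78, 99, 110, 113, 134, 146]

Fragments:
  [0,22): 22 bp
  [22,28): 6 bp
  [28,42): 14 bp
  [42,50): 8 bp
  [50,58): 8 bp
  [58,67): 9 bp
  [67,78): 11 bp
  [78,99): 21 bp
  [99,110): 11 bp
  [110,113): 3 bp
  [113,134): 21 bp
  [134,146): 12 bp
  [146,151): 5 bp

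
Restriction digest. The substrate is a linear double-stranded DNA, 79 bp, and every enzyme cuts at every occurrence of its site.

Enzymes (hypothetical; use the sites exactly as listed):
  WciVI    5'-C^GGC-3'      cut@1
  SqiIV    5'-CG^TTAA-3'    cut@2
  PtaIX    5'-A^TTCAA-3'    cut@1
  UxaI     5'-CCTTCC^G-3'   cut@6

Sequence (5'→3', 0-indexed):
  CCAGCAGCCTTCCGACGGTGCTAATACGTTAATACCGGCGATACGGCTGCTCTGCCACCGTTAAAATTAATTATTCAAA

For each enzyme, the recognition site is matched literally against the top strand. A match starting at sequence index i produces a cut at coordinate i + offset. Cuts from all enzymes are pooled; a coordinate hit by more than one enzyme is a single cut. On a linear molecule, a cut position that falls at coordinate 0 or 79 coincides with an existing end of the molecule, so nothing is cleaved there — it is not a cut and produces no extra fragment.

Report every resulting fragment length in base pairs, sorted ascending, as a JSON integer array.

Site scan:
  WciVI CGGC/1: at [35, 43] ⇒ [36, 44]
  SqiIV CGTTAA/2: at [26, 58] ⇒ [28, 60]
  PtaIX ATTCAA/1: at [72] ⇒ [73]
  UxaI CCTTCCG/6: at [7] ⇒ [13]

Pooled cuts: [13, 28, 36, 44, 60, 73]

Fragments:
  [0,13): 13 bp
  [13,28): 15 bp
  [28,36): 8 bp
  [36,44): 8 bp
  [44,60): 16 bp
  [60,73): 13 bp
  [73,79): 6 bp

[6,8,8,13,13,15,16]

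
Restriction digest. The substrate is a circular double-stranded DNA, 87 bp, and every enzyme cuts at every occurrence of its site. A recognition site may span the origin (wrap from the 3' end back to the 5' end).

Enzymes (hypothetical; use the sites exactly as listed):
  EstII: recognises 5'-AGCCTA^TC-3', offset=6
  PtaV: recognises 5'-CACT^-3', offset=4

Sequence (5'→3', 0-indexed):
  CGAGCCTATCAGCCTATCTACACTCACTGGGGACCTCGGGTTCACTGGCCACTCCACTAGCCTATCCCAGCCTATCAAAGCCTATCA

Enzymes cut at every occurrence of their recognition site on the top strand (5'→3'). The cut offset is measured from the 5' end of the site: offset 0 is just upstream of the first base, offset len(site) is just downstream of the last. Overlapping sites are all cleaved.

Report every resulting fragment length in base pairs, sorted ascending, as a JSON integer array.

Per-enzyme occurrences:
  EstII AGCCTATC/6: at [2, 10, 58, 68, 78] ⇒ [8, 16, 64, 74, 84]
  PtaV CACT/4: at [20, 24, 42, 49, 54] ⇒ [24, 28, 46, 53, 58]

All cut coordinates (distinct, sorted): [8, 16, 24, 28, 46, 53, 58, 64, 74, 84]

Fragments:
  8→16: 8 bp
  16→24: 8 bp
  24→28: 4 bp
  28→46: 18 bp
  46→53: 7 bp
  53→58: 5 bp
  58→64: 6 bp
  64→74: 10 bp
  74→84: 10 bp
  84→8 (wrap): 87-84+8 = 11 bp

[4,5,6,7,8,8,10,10,11,18]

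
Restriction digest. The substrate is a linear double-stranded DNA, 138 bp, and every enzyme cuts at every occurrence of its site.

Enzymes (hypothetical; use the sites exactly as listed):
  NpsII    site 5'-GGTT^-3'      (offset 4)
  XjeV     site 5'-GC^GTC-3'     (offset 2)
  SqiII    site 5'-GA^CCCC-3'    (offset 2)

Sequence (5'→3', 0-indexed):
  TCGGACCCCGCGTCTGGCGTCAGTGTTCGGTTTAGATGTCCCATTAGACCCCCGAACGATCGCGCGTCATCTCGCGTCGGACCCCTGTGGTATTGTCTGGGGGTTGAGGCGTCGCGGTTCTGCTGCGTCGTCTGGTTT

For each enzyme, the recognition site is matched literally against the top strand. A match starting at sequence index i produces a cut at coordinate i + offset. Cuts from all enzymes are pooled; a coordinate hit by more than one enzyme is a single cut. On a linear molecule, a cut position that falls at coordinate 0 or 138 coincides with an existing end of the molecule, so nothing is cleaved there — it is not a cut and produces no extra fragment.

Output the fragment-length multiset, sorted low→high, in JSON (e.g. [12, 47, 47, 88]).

Scan for sites:
  NpsII (GGTT, off=4): starts [28, 101, 115, 133] → cuts [32, 105, 119, 137]
  XjeV (GCGTC, off=2): starts [9, 16, 63, 73, 108, 124] → cuts [11, 18, 65, 75, 110, 126]
  SqiII (GACCCC, off=2): starts [3, 46, 79] → cuts [5, 48, 81]

All cut coordinates (distinct, sorted): [5, 11, 18, 32, 48, 65, 75, 81, 105, 110, 119, 126, 137]

Fragments:
  [0,5): 5 bp
  [5,11): 6 bp
  [11,18): 7 bp
  [18,32): 14 bp
  [32,48): 16 bp
  [48,65): 17 bp
  [65,75): 10 bp
  [75,81): 6 bp
  [81,105): 24 bp
  [105,110): 5 bp
  [110,119): 9 bp
  [119,126): 7 bp
  [126,137): 11 bp
  [137,138): 1 bp

[1,5,5,6,6,7,7,9,10,11,14,16,17,24]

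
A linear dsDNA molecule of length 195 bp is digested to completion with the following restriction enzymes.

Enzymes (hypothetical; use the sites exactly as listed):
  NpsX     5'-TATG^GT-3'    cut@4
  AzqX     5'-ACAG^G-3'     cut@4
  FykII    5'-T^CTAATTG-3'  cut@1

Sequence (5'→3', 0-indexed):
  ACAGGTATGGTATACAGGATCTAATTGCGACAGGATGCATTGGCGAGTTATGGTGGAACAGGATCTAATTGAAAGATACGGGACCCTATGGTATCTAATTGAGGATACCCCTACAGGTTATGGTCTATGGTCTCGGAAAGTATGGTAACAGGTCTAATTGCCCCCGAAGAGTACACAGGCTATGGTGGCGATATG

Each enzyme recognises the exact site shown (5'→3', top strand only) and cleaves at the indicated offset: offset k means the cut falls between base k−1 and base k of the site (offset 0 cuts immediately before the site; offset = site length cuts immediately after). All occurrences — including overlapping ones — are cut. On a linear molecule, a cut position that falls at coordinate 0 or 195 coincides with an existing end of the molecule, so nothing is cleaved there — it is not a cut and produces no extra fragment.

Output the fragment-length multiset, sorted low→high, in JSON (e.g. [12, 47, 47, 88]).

[2,3,3,4,4,5,6,6,7,7,8,9,11,13,15,19,22,25,26]

Scan for sites:
  NpsX TATGGT/4: at [5, 48, 86, 118, 125, 140, 180] ⇒ [9, 52, 90, 122, 129, 144, 184]
  AzqX ACAGG/4: at [0, 13, 29, 57, 112, 147, 174] ⇒ [4, 17, 33, 61, 116, 151, 178]
  FykII TCTAATTG/1: at [19, 63, 93, 152] ⇒ [20, 64, 94, 153]

All cut coordinates (distinct, sorted): [4, 9, 17, 20, 33, 52, 61, 64, 90, 94, 116, 122, 129, 144, 151, 153, 178, 184]

Fragment lengths:
  [0,4): 4 bp
  [4,9): 5 bp
  [9,17): 8 bp
  [17,20): 3 bp
  [20,33): 13 bp
  [33,52): 19 bp
  [52,61): 9 bp
  [61,64): 3 bp
  [64,90): 26 bp
  [90,94): 4 bp
  [94,116): 22 bp
  [116,122): 6 bp
  [122,129): 7 bp
  [129,144): 15 bp
  [144,151): 7 bp
  [151,153): 2 bp
  [153,178): 25 bp
  [178,184): 6 bp
  [184,195): 11 bp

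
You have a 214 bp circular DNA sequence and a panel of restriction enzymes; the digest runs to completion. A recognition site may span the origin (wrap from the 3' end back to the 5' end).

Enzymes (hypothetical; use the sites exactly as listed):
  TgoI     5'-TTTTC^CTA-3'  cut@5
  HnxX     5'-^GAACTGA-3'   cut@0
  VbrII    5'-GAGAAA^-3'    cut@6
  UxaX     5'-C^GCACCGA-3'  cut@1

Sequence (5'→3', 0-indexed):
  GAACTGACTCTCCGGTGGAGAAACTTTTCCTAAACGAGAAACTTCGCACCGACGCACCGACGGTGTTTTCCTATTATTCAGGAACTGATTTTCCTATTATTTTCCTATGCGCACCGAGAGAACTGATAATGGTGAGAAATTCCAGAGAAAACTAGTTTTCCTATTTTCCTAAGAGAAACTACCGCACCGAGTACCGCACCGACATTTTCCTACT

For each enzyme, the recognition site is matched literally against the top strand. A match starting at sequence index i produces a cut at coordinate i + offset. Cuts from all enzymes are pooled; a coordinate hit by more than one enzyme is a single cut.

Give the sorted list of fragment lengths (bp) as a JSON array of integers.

Per-enzyme occurrences:
  TgoI TTTTCCTA/5: at [24, 65, 88, 99, 155, 163, 204] ⇒ [29, 70, 93, 104, 160, 168, 209]
  HnxX GAACTGA/0: at [0, 81, 119] ⇒ [0, 81, 119]
  VbrII GAGAAA/6: at [17, 35, 133, 144, 172] ⇒ [23, 41, 139, 150, 178]
  UxaX CGCACCGA/1: at [44, 52, 109, 182, 194] ⇒ [45, 53, 110, 183, 195]

Pooled cuts: [0, 23, 29, 41, 45, 53, 70, 81, 93, 104, 110, 119, 139, 150, 160, 168, 178, 183, 195, 209]

Fragments:
  0→23: 23 bp
  23→29: 6 bp
  29→41: 12 bp
  41→45: 4 bp
  45→53: 8 bp
  53→70: 17 bp
  70→81: 11 bp
  81→93: 12 bp
  93→104: 11 bp
  104→110: 6 bp
  110→119: 9 bp
  119→139: 20 bp
  139→150: 11 bp
  150→160: 10 bp
  160→168: 8 bp
  168→178: 10 bp
  178→183: 5 bp
  183→195: 12 bp
  195→209: 14 bp
  209→0 (wrap): 214-209+0 = 5 bp

[4,5,5,6,6,8,8,9,10,10,11,11,11,12,12,12,14,17,20,23]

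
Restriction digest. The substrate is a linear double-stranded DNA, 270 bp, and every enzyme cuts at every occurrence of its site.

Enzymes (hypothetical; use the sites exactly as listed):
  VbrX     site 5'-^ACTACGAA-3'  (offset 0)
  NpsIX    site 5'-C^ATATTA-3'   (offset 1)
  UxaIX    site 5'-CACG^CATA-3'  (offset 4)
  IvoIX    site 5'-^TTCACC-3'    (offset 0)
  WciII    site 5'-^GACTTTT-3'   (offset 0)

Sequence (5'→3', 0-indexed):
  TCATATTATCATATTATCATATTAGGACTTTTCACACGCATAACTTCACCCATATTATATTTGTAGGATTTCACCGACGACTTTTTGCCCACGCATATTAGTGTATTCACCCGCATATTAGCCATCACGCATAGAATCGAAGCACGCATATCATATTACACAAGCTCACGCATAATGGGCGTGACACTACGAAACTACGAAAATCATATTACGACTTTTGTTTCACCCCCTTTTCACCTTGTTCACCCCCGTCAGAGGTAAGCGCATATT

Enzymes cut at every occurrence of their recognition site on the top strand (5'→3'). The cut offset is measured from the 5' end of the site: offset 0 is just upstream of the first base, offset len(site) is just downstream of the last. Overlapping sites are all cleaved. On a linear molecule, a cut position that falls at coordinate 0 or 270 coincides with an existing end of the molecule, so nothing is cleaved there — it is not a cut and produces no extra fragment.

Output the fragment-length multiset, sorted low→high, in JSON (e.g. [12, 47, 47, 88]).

[1,2,6,6,7,7,7,8,8,8,9,9,9,9,11,11,12,13,15,15,15,17,18,18,29]

Scan for sites:
  VbrX ACTACGAA/0: at [185, 193] ⇒ [185, 193]
  NpsIX CATATTA/1: at [1, 9, 17, 50, 93, 113, 151, 204] ⇒ [2, 10, 18, 51, 94, 114, 152, 205]
  UxaIX CACGCATA/4: at [34, 89, 125, 142, 166] ⇒ [38, 93, 129, 146, 170]
  IvoIX TTCACC/0: at [44, 69, 105, 221, 232, 241] ⇒ [44, 69, 105, 221, 232, 241]
  WciII GACTTTT/0: at [25, 78, 212] ⇒ [25, 78, 212]

Pooled cuts: [2, 10, 18, 25, 38, 44, 51, 69, 78, 93, 94, 105, 114, 129, 146, 152, 170, 185, 193, 205, 212, 221, 232, 241]

Fragments:
  [0,2): 2 bp
  [2,10): 8 bp
  [10,18): 8 bp
  [18,25): 7 bp
  [25,38): 13 bp
  [38,44): 6 bp
  [44,51): 7 bp
  [51,69): 18 bp
  [69,78): 9 bp
  [78,93): 15 bp
  [93,94): 1 bp
  [94,105): 11 bp
  [105,114): 9 bp
  [114,129): 15 bp
  [129,146): 17 bp
  [146,152): 6 bp
  [152,170): 18 bp
  [170,185): 15 bp
  [185,193): 8 bp
  [193,205): 12 bp
  [205,212): 7 bp
  [212,221): 9 bp
  [221,232): 11 bp
  [232,241): 9 bp
  [241,270): 29 bp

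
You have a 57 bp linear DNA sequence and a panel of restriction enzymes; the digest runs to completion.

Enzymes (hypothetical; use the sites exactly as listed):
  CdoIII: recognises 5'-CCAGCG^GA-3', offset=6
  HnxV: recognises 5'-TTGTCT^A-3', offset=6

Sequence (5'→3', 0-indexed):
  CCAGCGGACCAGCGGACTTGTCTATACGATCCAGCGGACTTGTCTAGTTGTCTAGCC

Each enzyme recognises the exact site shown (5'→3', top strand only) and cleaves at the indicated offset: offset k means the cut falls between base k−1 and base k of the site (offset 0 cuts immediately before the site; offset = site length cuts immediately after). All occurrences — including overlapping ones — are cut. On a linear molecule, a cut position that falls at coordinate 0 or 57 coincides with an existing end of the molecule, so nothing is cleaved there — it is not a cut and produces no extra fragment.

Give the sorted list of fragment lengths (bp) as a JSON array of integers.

Per-enzyme occurrences:
  CdoIII (CCAGCGGA, off=6): starts [0, 8, 30] → cuts [6, 14, 36]
  HnxV (TTGTCTA, off=6): starts [17, 39, 47] → cuts [23, 45, 53]

All cut coordinates (distinct, sorted): [6, 14, 23, 36, 45, 53]

Fragment lengths:
  [0,6): 6 bp
  [6,14): 8 bp
  [14,23): 9 bp
  [23,36): 13 bp
  [36,45): 9 bp
  [45,53): 8 bp
  [53,57): 4 bp

[4,6,8,8,9,9,13]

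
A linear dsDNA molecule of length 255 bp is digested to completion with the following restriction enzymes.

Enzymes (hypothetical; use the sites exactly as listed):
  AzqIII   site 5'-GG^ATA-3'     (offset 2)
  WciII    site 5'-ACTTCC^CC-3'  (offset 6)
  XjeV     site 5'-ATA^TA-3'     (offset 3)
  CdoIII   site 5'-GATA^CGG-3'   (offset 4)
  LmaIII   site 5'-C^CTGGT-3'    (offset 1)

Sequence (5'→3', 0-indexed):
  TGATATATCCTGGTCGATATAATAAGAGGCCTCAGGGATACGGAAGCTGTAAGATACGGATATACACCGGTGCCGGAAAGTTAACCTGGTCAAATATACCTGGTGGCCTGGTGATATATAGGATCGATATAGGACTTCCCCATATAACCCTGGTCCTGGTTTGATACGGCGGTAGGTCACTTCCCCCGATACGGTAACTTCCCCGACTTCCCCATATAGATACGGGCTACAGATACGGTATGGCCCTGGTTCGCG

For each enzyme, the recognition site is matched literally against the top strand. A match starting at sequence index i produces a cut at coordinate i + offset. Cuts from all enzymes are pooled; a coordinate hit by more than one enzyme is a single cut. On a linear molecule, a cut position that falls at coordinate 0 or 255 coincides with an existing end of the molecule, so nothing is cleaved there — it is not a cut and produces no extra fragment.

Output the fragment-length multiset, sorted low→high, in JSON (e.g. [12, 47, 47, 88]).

[2,3,3,3,3,4,5,5,5,5,6,6,7,8,9,9,10,10,10,10,11,11,11,11,13,16,18,18,23]

Per-enzyme occurrences:
  AzqIII GGATA/2: at [35, 57] ⇒ [37, 59]
  WciII ACTTCCCC/6: at [133, 178, 196, 205] ⇒ [139, 184, 202, 211]
  XjeV ATATA/3: at [2, 16, 59, 93, 113, 115, 126, 141, 213] ⇒ [5, 19, 62, 96, 116, 118, 129, 144, 216]
  CdoIII GATACGG/4: at [36, 52, 162, 187, 218, 231] ⇒ [40, 56, 166, 191, 222, 235]
  LmaIII CCTGGT/1: at [8, 84, 98, 106, 148, 154, 244] ⇒ [9, 85, 99, 107, 149, 155, 245]

Pooled cuts: [5, 9, 19, 37, 40, 56, 59, 62, 85, 96, 99, 107, 116, 118, 129, 139, 144, 149, 155, 166, 184, 191, 202, 211, 216, 222, 235, 245]

Fragment lengths:
  [0,5): 5 bp
  [5,9): 4 bp
  [9,19): 10 bp
  [19,37): 18 bp
  [37,40): 3 bp
  [40,56): 16 bp
  [56,59): 3 bp
  [59,62): 3 bp
  [62,85): 23 bp
  [85,96): 11 bp
  [96,99): 3 bp
  [99,107): 8 bp
  [107,116): 9 bp
  [116,118): 2 bp
  [118,129): 11 bp
  [129,139): 10 bp
  [139,144): 5 bp
  [144,149): 5 bp
  [149,155): 6 bp
  [155,166): 11 bp
  [166,184): 18 bp
  [184,191): 7 bp
  [191,202): 11 bp
  [202,211): 9 bp
  [211,216): 5 bp
  [216,222): 6 bp
  [222,235): 13 bp
  [235,245): 10 bp
  [245,255): 10 bp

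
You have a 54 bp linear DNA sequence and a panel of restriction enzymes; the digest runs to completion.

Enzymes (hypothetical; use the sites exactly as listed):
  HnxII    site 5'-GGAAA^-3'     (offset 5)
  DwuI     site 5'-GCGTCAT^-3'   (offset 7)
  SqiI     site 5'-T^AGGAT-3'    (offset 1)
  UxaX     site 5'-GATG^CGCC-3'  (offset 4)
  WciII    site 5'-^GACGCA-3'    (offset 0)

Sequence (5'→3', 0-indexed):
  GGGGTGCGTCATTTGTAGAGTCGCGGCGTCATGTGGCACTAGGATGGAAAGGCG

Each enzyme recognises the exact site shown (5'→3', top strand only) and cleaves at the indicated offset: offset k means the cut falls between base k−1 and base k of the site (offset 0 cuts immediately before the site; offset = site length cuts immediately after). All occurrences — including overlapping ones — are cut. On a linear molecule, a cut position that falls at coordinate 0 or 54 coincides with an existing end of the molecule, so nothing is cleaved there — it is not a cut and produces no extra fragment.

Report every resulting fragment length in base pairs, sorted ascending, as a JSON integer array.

[4,8,10,12,20]

Scan for sites:
  HnxII (GGAAA, off=5): starts [45] → cuts [50]
  DwuI (GCGTCAT, off=7): starts [5, 25] → cuts [12, 32]
  SqiI (TAGGAT, off=1): starts [39] → cuts [40]
  UxaX (GATGCGCC, off=4): no sites
  WciII (GACGCA, off=0): no sites

All cut coordinates (distinct, sorted): [12, 32, 40, 50]

Fragment lengths:
  [0,12): 12 bp
  [12,32): 20 bp
  [32,40): 8 bp
  [40,50): 10 bp
  [50,54): 4 bp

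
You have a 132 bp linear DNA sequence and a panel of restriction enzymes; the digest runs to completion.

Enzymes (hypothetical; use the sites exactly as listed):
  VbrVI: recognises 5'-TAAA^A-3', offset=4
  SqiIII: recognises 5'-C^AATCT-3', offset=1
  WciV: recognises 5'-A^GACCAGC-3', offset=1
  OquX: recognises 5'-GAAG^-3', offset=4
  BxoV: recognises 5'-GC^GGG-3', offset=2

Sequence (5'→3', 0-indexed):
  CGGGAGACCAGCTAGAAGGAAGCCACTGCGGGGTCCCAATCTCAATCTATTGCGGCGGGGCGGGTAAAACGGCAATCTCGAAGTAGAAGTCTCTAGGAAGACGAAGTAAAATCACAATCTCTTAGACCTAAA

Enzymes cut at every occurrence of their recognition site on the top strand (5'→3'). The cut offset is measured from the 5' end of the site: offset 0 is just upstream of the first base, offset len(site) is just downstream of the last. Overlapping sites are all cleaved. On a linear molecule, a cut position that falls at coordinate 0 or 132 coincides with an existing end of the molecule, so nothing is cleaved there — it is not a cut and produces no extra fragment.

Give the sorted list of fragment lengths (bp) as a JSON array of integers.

[4,4,5,5,5,5,6,6,6,7,7,8,10,11,13,13,17]

Scan for sites:
  VbrVI (TAAAA, off=4): starts [64, 106] → cuts [68, 110]
  SqiIII (CAATCT, off=1): starts [36, 42, 72, 114] → cuts [37, 43, 73, 115]
  WciV (AGACCAGC, off=1): starts [4] → cuts [5]
  OquX (GAAG, off=4): starts [14, 18, 79, 85, 96, 102] → cuts [18, 22, 83, 89, 100, 106]
  BxoV (GCGGG, off=2): starts [27, 54, 59] → cuts [29, 56, 61]

All cut coordinates (distinct, sorted): [5, 18, 22, 29, 37, 43, 56, 61, 68, 73, 83, 89, 100, 106, 110, 115]

Fragments:
  [0,5): 5 bp
  [5,18): 13 bp
  [18,22): 4 bp
  [22,29): 7 bp
  [29,37): 8 bp
  [37,43): 6 bp
  [43,56): 13 bp
  [56,61): 5 bp
  [61,68): 7 bp
  [68,73): 5 bp
  [73,83): 10 bp
  [83,89): 6 bp
  [89,100): 11 bp
  [100,106): 6 bp
  [106,110): 4 bp
  [110,115): 5 bp
  [115,132): 17 bp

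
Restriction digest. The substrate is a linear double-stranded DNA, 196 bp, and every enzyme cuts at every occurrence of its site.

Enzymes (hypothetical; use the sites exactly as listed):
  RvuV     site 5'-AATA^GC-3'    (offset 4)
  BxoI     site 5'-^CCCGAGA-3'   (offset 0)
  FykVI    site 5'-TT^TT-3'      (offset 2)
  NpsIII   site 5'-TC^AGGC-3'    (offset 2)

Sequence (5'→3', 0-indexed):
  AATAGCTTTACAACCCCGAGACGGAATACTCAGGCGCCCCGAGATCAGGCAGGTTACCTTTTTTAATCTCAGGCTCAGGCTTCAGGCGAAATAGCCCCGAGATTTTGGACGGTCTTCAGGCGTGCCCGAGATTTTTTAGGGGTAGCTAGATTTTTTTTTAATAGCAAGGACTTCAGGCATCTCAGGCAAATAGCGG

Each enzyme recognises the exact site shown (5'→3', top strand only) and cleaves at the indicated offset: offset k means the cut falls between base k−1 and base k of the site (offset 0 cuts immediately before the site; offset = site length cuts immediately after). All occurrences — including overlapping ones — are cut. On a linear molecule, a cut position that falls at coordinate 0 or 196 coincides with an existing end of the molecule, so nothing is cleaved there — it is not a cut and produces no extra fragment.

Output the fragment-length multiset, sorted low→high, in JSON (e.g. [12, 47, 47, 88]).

Per-enzyme occurrences:
  RvuV (AATAGC, off=4): starts [0, 89, 159, 188] → cuts [4, 93, 163, 192]
  BxoI (CCCGAGA, off=0): starts [14, 37, 95, 124] → cuts [14, 37, 95, 124]
  FykVI (TTTT, off=2): starts [58, 59, 60, 102, 131, 132, 133, 150, 151, 152, 153, 154, 155] → cuts [60, 61, 62, 104, 133, 134, 135, 152, 153, 154, 155, 156, 157]
  NpsIII (TCAGGC, off=2): starts [29, 44, 68, 74, 81, 115, 172, 181] → cuts [31, 46, 70, 76, 83, 117, 174, 183]

Pooled cuts: [4, 14, 31, 37, 46, 60, 61, 62, 70, 76, 83, 93, 95, 104, 117, 124, 133, 134, 135, 152, 153, 154, 155, 156, 157, 163, 174, 183, 192]

Fragments:
  [0,4): 4 bp
  [4,14): 10 bp
  [14,31): 17 bp
  [31,37): 6 bp
  [37,46): 9 bp
  [46,60): 14 bp
  [60,61): 1 bp
  [61,62): 1 bp
  [62,70): 8 bp
  [70,76): 6 bp
  [76,83): 7 bp
  [83,93): 10 bp
  [93,95): 2 bp
  [95,104): 9 bp
  [104,117): 13 bp
  [117,124): 7 bp
  [124,133): 9 bp
  [133,134): 1 bp
  [134,135): 1 bp
  [135,152): 17 bp
  [152,153): 1 bp
  [153,154): 1 bp
  [154,155): 1 bp
  [155,156): 1 bp
  [156,157): 1 bp
  [157,163): 6 bp
  [163,174): 11 bp
  [174,183): 9 bp
  [183,192): 9 bp
  [192,196): 4 bp

[1,1,1,1,1,1,1,1,1,2,4,4,6,6,6,7,7,8,9,9,9,9,9,10,10,11,13,14,17,17]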